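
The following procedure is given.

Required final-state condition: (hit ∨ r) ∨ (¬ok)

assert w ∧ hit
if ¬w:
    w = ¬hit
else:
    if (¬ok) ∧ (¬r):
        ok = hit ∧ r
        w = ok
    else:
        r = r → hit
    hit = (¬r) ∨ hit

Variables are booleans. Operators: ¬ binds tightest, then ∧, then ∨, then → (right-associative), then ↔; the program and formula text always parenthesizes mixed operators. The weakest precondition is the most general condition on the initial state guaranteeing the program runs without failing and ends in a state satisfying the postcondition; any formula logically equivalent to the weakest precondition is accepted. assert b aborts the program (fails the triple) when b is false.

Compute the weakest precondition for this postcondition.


Working backward. After the program, the postcondition (hit ∨ r) ∨ (¬ok) must hold; in canonical form it is hit ∨ r ∨ (¬ok).
Then branch requires hit ∨ r ∨ (¬ok); else branch requires true.
Before the if: (¬w) → (hit ∨ r ∨ (¬ok))
Before assert w ∧ hit: w ∧ hit ∧ ((¬w) → (hit ∨ r ∨ (¬ok)))
Answer: WP = w ∧ hit ∧ ((¬w) → (hit ∨ r ∨ (¬ok)))


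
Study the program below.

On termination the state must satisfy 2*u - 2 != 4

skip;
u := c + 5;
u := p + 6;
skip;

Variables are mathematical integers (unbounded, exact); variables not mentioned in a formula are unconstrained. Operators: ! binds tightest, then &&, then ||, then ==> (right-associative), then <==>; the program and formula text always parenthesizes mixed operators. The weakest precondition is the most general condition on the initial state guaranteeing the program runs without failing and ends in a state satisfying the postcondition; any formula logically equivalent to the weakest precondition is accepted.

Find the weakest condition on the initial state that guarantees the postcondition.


Working backward. After the program, the postcondition 2*u - 2 != 4 must hold; in canonical form it is 2*u != 6.
Before skip: 2*u != 6
Before u := p + 6: 2*p != -6
Before u := c + 5: 2*p != -6
Before skip: 2*p != -6
Answer: WP = 2*p != -6


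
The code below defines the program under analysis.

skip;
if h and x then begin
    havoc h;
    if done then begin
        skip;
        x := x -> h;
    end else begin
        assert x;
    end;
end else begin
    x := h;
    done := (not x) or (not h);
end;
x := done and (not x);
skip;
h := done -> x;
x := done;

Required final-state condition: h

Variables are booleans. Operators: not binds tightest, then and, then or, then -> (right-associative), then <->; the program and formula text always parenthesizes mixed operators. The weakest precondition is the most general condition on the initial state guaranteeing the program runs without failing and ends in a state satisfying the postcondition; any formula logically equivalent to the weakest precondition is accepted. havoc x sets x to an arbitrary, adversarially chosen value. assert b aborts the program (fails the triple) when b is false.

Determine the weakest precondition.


Working backward. After the program, h must hold.
Before x := done: h
Before h := done -> x: done -> x
Before skip: done -> x
Before x := done and (not x): done -> (done and (not x))
Then branch requires (done -> (not done)) and ((not done) -> (x and (done -> (done and (not x))))) and (done -> (done -> (done and x))); else branch requires true.
Before the if: (h and x) -> ((done -> (not done)) and ((not done) -> (x and (done -> (done and (not x))))) and (done -> (done -> (done and x))))
Before skip: (h and x) -> ((done -> (not done)) and ((not done) -> (x and (done -> (done and (not x))))) and (done -> (done -> (done and x))))
Answer: WP = (h and x) -> ((done -> (not done)) and ((not done) -> (x and (done -> (done and (not x))))) and (done -> (done -> (done and x))))


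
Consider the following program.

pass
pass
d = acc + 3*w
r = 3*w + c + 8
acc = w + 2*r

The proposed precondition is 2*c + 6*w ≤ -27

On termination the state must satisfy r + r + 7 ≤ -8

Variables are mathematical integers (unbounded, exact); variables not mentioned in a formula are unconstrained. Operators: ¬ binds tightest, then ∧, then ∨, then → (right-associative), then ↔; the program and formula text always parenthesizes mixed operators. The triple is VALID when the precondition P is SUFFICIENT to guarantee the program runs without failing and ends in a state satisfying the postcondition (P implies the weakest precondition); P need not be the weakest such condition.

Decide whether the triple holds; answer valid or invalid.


Working backward. After the program, the postcondition r + r + 7 ≤ -8 must hold; in canonical form it is 2*r ≤ -15.
Before acc := w + 2*r: 2*r ≤ -15
Before r := 3*w + c + 8: 2*c + 6*w ≤ -31
Before d := acc + 3*w: 2*c + 6*w ≤ -31
Before skip: 2*c + 6*w ≤ -31
Before skip: 2*c + 6*w ≤ -31
The weakest precondition is 2*c + 6*w ≤ -31.
Check whether 2*c + 6*w ≤ -27 implies it.
Countermodel: at the initial state c = -14, w = 0, the precondition holds but the weakest precondition fails.
Answer: invalid


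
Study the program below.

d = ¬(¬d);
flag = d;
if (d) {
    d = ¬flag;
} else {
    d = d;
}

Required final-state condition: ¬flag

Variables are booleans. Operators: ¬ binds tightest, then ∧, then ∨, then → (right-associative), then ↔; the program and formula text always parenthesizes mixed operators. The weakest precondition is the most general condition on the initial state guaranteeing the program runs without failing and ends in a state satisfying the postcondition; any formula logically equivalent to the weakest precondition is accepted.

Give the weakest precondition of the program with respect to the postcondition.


Working backward. After the program, ¬flag must hold.
Then branch requires ¬flag; else branch requires ¬flag.
Before the if: (d → (¬flag)) ∧ ((¬d) → (¬flag))
Before flag := d: d → (¬d)
Before d := ¬(¬d): d → (¬d)
Answer: WP = d → (¬d)


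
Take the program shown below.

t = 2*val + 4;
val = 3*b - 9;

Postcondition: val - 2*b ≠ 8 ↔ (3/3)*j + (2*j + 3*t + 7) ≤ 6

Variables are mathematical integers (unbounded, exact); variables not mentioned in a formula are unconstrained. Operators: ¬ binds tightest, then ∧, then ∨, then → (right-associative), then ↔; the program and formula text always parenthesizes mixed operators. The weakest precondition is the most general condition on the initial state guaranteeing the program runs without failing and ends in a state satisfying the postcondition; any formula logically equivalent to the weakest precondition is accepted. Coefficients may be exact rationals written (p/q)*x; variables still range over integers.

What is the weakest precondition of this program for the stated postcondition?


Working backward. After the program, the postcondition val - 2*b ≠ 8 ↔ (3/3)*j + (2*j + 3*t + 7) ≤ 6 must hold; in canonical form it is val ≠ 2*b + 8 ↔ 3*j + 3*t ≤ -1.
Before val := 3*b - 9: b ≠ 17 ↔ 3*j + 3*t ≤ -1
Before t := 2*val + 4: b ≠ 17 ↔ 3*j + 6*val ≤ -13
Answer: WP = b ≠ 17 ↔ 3*j + 6*val ≤ -13


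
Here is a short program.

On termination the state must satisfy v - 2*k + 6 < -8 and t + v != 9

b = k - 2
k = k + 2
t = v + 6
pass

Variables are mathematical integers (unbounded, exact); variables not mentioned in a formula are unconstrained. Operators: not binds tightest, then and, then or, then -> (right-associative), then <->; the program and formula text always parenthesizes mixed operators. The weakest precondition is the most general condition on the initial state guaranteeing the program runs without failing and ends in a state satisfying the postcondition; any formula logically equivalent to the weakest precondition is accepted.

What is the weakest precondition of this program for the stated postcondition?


Working backward. After the program, the postcondition v - 2*k + 6 < -8 and t + v != 9 must hold; in canonical form it is v < 2*k - 14 and t + v != 9.
Before skip: v < 2*k - 14 and t + v != 9
Before t := v + 6: v < 2*k - 14 and 2*v != 3
Before k := k + 2: v < 2*k - 10 and 2*v != 3
Before b := k - 2: v < 2*k - 10 and 2*v != 3
Answer: WP = v < 2*k - 10 and 2*v != 3


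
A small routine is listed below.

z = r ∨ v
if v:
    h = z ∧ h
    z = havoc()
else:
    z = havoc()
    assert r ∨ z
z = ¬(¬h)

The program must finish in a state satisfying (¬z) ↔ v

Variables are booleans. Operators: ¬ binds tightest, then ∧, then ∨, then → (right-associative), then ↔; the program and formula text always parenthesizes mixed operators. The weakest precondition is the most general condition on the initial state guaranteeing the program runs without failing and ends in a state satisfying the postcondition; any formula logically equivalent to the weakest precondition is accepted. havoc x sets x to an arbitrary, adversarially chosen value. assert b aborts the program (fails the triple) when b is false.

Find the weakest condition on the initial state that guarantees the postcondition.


Working backward. After the program, (¬z) ↔ v must hold.
Before z := ¬(¬h): (¬h) ↔ v
Then branch requires (¬(z ∧ h)) ↔ v; else branch requires ((¬h) ↔ v) ∧ r.
Before the if: (v → ((¬(z ∧ h)) ↔ v)) ∧ ((¬v) → (((¬h) ↔ v) ∧ r))
Before z := r ∨ v: (v → ((¬((r ∨ v) ∧ h)) ↔ v)) ∧ ((¬v) → (((¬h) ↔ v) ∧ r))
Answer: WP = (v → ((¬((r ∨ v) ∧ h)) ↔ v)) ∧ ((¬v) → (((¬h) ↔ v) ∧ r))


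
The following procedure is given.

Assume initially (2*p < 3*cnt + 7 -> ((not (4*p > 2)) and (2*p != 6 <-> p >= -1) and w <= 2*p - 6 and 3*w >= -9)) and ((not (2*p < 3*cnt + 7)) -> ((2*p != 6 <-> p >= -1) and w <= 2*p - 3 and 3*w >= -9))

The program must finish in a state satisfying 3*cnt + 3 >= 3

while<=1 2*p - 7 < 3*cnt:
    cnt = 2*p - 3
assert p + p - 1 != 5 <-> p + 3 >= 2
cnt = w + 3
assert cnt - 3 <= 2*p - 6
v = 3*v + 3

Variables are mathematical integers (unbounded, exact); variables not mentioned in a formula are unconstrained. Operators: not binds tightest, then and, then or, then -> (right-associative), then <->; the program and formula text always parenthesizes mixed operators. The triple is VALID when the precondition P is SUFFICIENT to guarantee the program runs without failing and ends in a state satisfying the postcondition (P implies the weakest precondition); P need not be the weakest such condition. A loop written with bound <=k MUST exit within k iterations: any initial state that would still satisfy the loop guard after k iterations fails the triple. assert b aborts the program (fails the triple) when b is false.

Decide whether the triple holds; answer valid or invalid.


Working backward. After the program, the postcondition 3*cnt + 3 >= 3 must hold; in canonical form it is 3*cnt >= 0.
Before v := 3*v + 3: 3*cnt >= 0
Before assert cnt - 3 <= 2*p - 6: cnt <= 2*p - 3 and 3*cnt >= 0
Before cnt := w + 3: w <= 2*p - 6 and 3*w >= -9
Before assert p + p - 1 != 5 <-> p + 3 >= 2: (2*p != 6 <-> p >= -1) and w <= 2*p - 6 and 3*w >= -9
Before the loop (bound <=1), unroll the exhaustion recursion (WP_0 = exit-now case; WP_j = one more guarded iteration, up to j = 1):
  WP_0: (not (2*p < 3*cnt + 7)) and (2*p != 6 <-> p >= -1) and w <= 2*p - 6 and 3*w >= -9
  WP_1: (2*p < 3*cnt + 7 -> ((not (4*p > 2)) and (2*p != 6 <-> p >= -1) and w <= 2*p - 6 and 3*w >= -9)) and ((not (2*p < 3*cnt + 7)) -> ((2*p != 6 <-> p >= -1) and w <= 2*p - 6 and 3*w >= -9))
So before the loop: (2*p < 3*cnt + 7 -> ((not (4*p > 2)) and (2*p != 6 <-> p >= -1) and w <= 2*p - 6 and 3*w >= -9)) and ((not (2*p < 3*cnt + 7)) -> ((2*p != 6 <-> p >= -1) and w <= 2*p - 6 and 3*w >= -9))
The weakest precondition is (2*p < 3*cnt + 7 -> ((not (4*p > 2)) and (2*p != 6 <-> p >= -1) and w <= 2*p - 6 and 3*w >= -9)) and ((not (2*p < 3*cnt + 7)) -> ((2*p != 6 <-> p >= -1) and w <= 2*p - 6 and 3*w >= -9)).
Check whether (2*p < 3*cnt + 7 -> ((not (4*p > 2)) and (2*p != 6 <-> p >= -1) and w <= 2*p - 6 and 3*w >= -9)) and ((not (2*p < 3*cnt + 7)) -> ((2*p != 6 <-> p >= -1) and w <= 2*p - 3 and 3*w >= -9)) implies it.
Countermodel: at the initial state cnt = -1, p = 2, w = 1, the precondition holds but the weakest precondition fails.
Answer: invalid


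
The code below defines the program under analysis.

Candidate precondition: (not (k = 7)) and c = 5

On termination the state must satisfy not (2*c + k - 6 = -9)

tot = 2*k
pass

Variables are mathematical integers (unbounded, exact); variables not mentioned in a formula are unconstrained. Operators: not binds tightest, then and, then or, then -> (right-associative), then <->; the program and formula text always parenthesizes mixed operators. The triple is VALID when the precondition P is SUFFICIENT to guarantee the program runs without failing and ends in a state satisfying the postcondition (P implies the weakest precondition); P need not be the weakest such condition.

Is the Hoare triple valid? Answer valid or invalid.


Working backward. After the program, the postcondition not (2*c + k - 6 = -9) must hold; in canonical form it is not (2*c + k = -3).
Before skip: not (2*c + k = -3)
Before tot := 2*k: not (2*c + k = -3)
The weakest precondition is not (2*c + k = -3).
Check whether (not (k = 7)) and c = 5 implies it.
Countermodel: at the initial state c = 5, k = -13, the precondition holds but the weakest precondition fails.
Answer: invalid


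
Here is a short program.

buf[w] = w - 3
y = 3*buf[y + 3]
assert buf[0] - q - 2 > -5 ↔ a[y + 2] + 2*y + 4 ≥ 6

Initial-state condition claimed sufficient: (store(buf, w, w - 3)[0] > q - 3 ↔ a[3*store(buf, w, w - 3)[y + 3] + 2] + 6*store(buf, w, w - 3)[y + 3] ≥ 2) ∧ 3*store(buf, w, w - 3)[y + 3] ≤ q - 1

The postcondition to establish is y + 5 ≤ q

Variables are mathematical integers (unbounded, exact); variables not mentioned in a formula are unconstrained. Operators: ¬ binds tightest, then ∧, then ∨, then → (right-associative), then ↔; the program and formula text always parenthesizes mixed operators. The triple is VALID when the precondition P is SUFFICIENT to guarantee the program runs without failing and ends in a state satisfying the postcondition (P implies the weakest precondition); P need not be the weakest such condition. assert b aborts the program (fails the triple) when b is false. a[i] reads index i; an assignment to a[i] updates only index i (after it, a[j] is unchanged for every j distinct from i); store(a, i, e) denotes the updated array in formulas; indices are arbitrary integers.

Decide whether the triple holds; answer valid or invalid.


Working backward. After the program, the postcondition y + 5 ≤ q must hold; in canonical form it is y ≤ q - 5.
Before assert buf[0] - q - 2 > -5 ↔ a[y + 2] + 2*y + 4 ≥ 6: (buf[0] > q - 3 ↔ a[y + 2] + 2*y ≥ 2) ∧ y ≤ q - 5
Before y := 3*buf[y + 3]: (buf[0] > q - 3 ↔ a[3*buf[y + 3] + 2] + 6*buf[y + 3] ≥ 2) ∧ 3*buf[y + 3] ≤ q - 5
Before buf[w] := w - 3: (store(buf, w, w - 3)[0] > q - 3 ↔ a[3*store(buf, w, w - 3)[y + 3] + 2] + 6*store(buf, w, w - 3)[y + 3] ≥ 2) ∧ 3*store(buf, w, w - 3)[y + 3] ≤ q - 5
The weakest precondition is (store(buf, w, w - 3)[0] > q - 3 ↔ a[3*store(buf, w, w - 3)[y + 3] + 2] + 6*store(buf, w, w - 3)[y + 3] ≥ 2) ∧ 3*store(buf, w, w - 3)[y + 3] ≤ q - 5.
Check whether (store(buf, w, w - 3)[0] > q - 3 ↔ a[3*store(buf, w, w - 3)[y + 3] + 2] + 6*store(buf, w, w - 3)[y + 3] ≥ 2) ∧ 3*store(buf, w, w - 3)[y + 3] ≤ q - 1 implies it.
Countermodel: at the initial state a = {[0] = 2, [2] = 2, [3] = 2, elsewhere 2}, buf = {[0] = 2, [2] = 2, [3] = 2, elsewhere 2}, q = 1, w = 3, y = 0, the precondition holds but the weakest precondition fails.
Answer: invalid


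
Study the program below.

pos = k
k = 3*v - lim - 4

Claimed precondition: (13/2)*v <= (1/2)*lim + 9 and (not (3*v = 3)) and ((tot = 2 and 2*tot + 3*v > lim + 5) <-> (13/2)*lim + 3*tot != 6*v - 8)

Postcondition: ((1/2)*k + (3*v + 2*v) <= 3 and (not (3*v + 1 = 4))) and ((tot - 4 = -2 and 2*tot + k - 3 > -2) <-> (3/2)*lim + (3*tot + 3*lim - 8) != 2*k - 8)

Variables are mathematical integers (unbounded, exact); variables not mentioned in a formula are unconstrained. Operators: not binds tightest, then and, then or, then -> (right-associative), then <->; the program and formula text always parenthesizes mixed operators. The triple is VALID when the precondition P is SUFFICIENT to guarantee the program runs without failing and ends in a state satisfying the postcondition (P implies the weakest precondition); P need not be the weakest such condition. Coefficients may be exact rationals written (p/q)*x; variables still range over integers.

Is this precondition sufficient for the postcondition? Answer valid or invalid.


Working backward. After the program, the postcondition ((1/2)*k + (3*v + 2*v) <= 3 and (not (3*v + 1 = 4))) and ((tot - 4 = -2 and 2*tot + k - 3 > -2) <-> (3/2)*lim + (3*tot + 3*lim - 8) != 2*k - 8) must hold; in canonical form it is (1/2)*k + 5*v <= 3 and (not (3*v = 3)) and ((tot = 2 and k + 2*tot > 1) <-> (9/2)*lim + 3*tot != 2*k).
Before k := 3*v - lim - 4: (13/2)*v <= (1/2)*lim + 5 and (not (3*v = 3)) and ((tot = 2 and 2*tot + 3*v > lim + 5) <-> (13/2)*lim + 3*tot != 6*v - 8)
Before pos := k: (13/2)*v <= (1/2)*lim + 5 and (not (3*v = 3)) and ((tot = 2 and 2*tot + 3*v > lim + 5) <-> (13/2)*lim + 3*tot != 6*v - 8)
The weakest precondition is (13/2)*v <= (1/2)*lim + 5 and (not (3*v = 3)) and ((tot = 2 and 2*tot + 3*v > lim + 5) <-> (13/2)*lim + 3*tot != 6*v - 8).
Check whether (13/2)*v <= (1/2)*lim + 9 and (not (3*v = 3)) and ((tot = 2 and 2*tot + 3*v > lim + 5) <-> (13/2)*lim + 3*tot != 6*v - 8) implies it.
Countermodel: at the initial state lim = 14, tot = -29, v = 2, the precondition holds but the weakest precondition fails.
Answer: invalid


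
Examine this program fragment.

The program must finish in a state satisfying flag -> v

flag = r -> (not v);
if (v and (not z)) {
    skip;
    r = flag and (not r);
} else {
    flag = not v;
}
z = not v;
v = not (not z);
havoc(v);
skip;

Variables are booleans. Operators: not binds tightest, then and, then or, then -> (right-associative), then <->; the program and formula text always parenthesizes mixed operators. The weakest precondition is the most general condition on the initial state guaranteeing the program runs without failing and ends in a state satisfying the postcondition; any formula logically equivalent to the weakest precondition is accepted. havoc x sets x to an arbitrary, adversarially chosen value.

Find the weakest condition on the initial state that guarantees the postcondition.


Working backward. After the program, flag -> v must hold.
Before skip: flag -> v
Before havoc v: not flag
Before v := not (not z): not flag
Before z := not v: not flag
Then branch requires not flag; else branch requires v.
Before the if: ((v and (not z)) -> (not flag)) and ((not (v and (not z))) -> v)
Before flag := r -> (not v): ((v and (not z)) -> (not (r -> (not v)))) and ((not (v and (not z))) -> v)
Answer: WP = ((v and (not z)) -> (not (r -> (not v)))) and ((not (v and (not z))) -> v)


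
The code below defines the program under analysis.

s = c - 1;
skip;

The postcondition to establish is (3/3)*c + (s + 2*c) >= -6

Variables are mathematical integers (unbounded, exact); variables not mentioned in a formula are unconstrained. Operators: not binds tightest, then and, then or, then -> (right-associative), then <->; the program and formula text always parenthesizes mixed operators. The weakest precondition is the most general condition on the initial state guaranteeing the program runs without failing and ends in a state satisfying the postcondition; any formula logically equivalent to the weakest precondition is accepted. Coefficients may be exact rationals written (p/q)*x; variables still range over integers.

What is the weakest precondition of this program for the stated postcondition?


Working backward. After the program, the postcondition (3/3)*c + (s + 2*c) >= -6 must hold; in canonical form it is 3*c + s >= -6.
Before skip: 3*c + s >= -6
Before s := c - 1: 4*c >= -5
Answer: WP = 4*c >= -5


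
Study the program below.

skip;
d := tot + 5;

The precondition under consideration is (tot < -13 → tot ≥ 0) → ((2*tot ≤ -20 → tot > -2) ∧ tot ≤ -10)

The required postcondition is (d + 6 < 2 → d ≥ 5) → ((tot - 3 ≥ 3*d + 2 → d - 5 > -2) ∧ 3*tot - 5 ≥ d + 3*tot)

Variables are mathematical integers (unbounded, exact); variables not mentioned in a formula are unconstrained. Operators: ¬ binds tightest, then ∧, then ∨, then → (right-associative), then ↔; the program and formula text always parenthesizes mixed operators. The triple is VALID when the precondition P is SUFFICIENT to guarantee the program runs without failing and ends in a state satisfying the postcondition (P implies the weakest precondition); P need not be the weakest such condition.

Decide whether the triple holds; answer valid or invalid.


Working backward. After the program, the postcondition (d + 6 < 2 → d ≥ 5) → ((tot - 3 ≥ 3*d + 2 → d - 5 > -2) ∧ 3*tot - 5 ≥ d + 3*tot) must hold; in canonical form it is (d < -4 → d ≥ 5) → ((tot ≥ 3*d + 5 → d > 3) ∧ d ≤ -5).
Before d := tot + 5: (tot < -9 → tot ≥ 0) → ((2*tot ≤ -20 → tot > -2) ∧ tot ≤ -10)
Before skip: (tot < -9 → tot ≥ 0) → ((2*tot ≤ -20 → tot > -2) ∧ tot ≤ -10)
The weakest precondition is (tot < -9 → tot ≥ 0) → ((2*tot ≤ -20 → tot > -2) ∧ tot ≤ -10).
Check whether (tot < -13 → tot ≥ 0) → ((2*tot ≤ -20 → tot > -2) ∧ tot ≤ -10) implies it.
Every state satisfying the precondition satisfies the weakest precondition: the implication holds.
Answer: valid


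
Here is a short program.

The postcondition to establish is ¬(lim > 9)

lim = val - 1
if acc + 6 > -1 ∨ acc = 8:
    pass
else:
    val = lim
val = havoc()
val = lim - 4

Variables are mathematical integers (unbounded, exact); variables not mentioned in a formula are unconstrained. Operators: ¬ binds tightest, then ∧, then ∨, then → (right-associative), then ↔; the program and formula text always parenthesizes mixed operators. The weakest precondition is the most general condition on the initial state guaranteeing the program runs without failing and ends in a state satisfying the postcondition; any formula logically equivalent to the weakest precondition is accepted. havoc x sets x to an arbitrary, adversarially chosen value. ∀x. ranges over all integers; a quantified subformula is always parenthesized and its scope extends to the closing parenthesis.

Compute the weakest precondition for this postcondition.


Working backward. After the program, ¬(lim > 9) must hold.
Before val := lim - 4: ¬(lim > 9)
Before havoc val: ¬(lim > 9)
Then branch requires ¬(lim > 9); else branch requires ¬(lim > 9).
Before the if: ((acc > -7 ∨ acc = 8) → (¬(lim > 9))) ∧ ((¬(acc > -7 ∨ acc = 8)) → (¬(lim > 9)))
Before lim := val - 1: ((acc > -7 ∨ acc = 8) → (¬(val > 10))) ∧ ((¬(acc > -7 ∨ acc = 8)) → (¬(val > 10)))
Answer: WP = ((acc > -7 ∨ acc = 8) → (¬(val > 10))) ∧ ((¬(acc > -7 ∨ acc = 8)) → (¬(val > 10)))


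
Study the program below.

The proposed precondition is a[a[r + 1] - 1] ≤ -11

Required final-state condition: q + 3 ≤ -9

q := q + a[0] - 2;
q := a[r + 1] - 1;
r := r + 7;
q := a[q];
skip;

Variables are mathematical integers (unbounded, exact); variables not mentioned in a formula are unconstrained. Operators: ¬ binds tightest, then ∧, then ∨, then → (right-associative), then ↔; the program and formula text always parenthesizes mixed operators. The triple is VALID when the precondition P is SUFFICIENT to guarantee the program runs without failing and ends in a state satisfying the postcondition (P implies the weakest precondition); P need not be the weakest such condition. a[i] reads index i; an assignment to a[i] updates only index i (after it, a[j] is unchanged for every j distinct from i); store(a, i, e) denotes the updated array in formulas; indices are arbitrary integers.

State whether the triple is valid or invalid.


Working backward. After the program, the postcondition q + 3 ≤ -9 must hold; in canonical form it is q ≤ -12.
Before skip: q ≤ -12
Before q := a[q]: a[q] ≤ -12
Before r := r + 7: a[q] ≤ -12
Before q := a[r + 1] - 1: a[a[r + 1] - 1] ≤ -12
Before q := q + a[0] - 2: a[a[r + 1] - 1] ≤ -12
The weakest precondition is a[a[r + 1] - 1] ≤ -12.
Check whether a[a[r + 1] - 1] ≤ -11 implies it.
Countermodel: at the initial state a = {[-1] = -11, [2] = 0, elsewhere -11}, r = 1, the precondition holds but the weakest precondition fails.
Answer: invalid


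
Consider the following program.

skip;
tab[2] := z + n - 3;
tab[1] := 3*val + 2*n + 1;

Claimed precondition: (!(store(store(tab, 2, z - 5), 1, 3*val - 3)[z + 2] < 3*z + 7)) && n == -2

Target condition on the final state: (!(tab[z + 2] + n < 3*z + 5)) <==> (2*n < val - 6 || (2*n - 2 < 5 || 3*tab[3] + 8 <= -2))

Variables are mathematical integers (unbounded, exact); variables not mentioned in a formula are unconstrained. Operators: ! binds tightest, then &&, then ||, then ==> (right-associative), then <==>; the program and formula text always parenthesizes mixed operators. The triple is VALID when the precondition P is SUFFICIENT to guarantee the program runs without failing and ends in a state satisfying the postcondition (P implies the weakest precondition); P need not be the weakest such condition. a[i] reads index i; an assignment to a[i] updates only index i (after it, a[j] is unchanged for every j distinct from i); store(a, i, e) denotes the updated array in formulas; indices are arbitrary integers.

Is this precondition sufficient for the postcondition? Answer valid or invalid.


Working backward. After the program, the postcondition (!(tab[z + 2] + n < 3*z + 5)) <==> (2*n < val - 6 || (2*n - 2 < 5 || 3*tab[3] + 8 <= -2)) must hold; in canonical form it is (!(tab[z + 2] + n < 3*z + 5)) <==> (2*n < val - 6 || 2*n < 7 || 3*tab[3] <= -10).
Before tab[1] := 3*val + 2*n + 1: (!(store(tab, 1, 2*n + 3*val + 1)[z + 2] + n < 3*z + 5)) <==> (2*n < val - 6 || 2*n < 7 || 3*tab[3] <= -10)
Before tab[2] := z + n - 3: (!(store(store(tab, 2, n + z - 3), 1, 2*n + 3*val + 1)[z + 2] + n < 3*z + 5)) <==> (2*n < val - 6 || 2*n < 7 || 3*tab[3] <= -10)
Before skip: (!(store(store(tab, 2, n + z - 3), 1, 2*n + 3*val + 1)[z + 2] + n < 3*z + 5)) <==> (2*n < val - 6 || 2*n < 7 || 3*tab[3] <= -10)
The weakest precondition is (!(store(store(tab, 2, n + z - 3), 1, 2*n + 3*val + 1)[z + 2] + n < 3*z + 5)) <==> (2*n < val - 6 || 2*n < 7 || 3*tab[3] <= -10).
Check whether (!(store(store(tab, 2, z - 5), 1, 3*val - 3)[z + 2] < 3*z + 7)) && n == -2 implies it.
Every state satisfying the precondition satisfies the weakest precondition: the implication holds.
Answer: valid


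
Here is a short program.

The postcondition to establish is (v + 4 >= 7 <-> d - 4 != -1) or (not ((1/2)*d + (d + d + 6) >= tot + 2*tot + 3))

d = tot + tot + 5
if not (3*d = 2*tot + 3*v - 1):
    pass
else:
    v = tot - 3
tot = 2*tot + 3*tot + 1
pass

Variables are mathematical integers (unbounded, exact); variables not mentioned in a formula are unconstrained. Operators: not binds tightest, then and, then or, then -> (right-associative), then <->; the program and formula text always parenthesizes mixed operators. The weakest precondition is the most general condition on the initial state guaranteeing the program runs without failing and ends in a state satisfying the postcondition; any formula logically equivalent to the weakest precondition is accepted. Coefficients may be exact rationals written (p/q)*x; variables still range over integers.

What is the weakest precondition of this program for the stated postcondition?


Working backward. After the program, the postcondition (v + 4 >= 7 <-> d - 4 != -1) or (not ((1/2)*d + (d + d + 6) >= tot + 2*tot + 3)) must hold; in canonical form it is (v >= 3 <-> d != 3) or (not ((5/2)*d >= 3*tot - 3)).
Before skip: (v >= 3 <-> d != 3) or (not ((5/2)*d >= 3*tot - 3))
Before tot := 2*tot + 3*tot + 1: (v >= 3 <-> d != 3) or (not ((5/2)*d >= 15*tot))
Then branch requires (v >= 3 <-> d != 3) or (not ((5/2)*d >= 15*tot)); else branch requires (tot >= 6 <-> d != 3) or (not ((5/2)*d >= 15*tot)).
Before the if: ((not (3*d = 2*tot + 3*v - 1)) -> ((v >= 3 <-> d != 3) or (not ((5/2)*d >= 15*tot)))) and (3*d = 2*tot + 3*v - 1 -> ((tot >= 6 <-> d != 3) or (not ((5/2)*d >= 15*tot))))
Before d := tot + tot + 5: ((not (4*tot = 3*v - 16)) -> ((v >= 3 <-> 2*tot != -2) or (not (10*tot <= 25/2)))) and (4*tot = 3*v - 16 -> ((tot >= 6 <-> 2*tot != -2) or (not (10*tot <= 25/2))))
Answer: WP = ((not (4*tot = 3*v - 16)) -> ((v >= 3 <-> 2*tot != -2) or (not (10*tot <= 25/2)))) and (4*tot = 3*v - 16 -> ((tot >= 6 <-> 2*tot != -2) or (not (10*tot <= 25/2))))


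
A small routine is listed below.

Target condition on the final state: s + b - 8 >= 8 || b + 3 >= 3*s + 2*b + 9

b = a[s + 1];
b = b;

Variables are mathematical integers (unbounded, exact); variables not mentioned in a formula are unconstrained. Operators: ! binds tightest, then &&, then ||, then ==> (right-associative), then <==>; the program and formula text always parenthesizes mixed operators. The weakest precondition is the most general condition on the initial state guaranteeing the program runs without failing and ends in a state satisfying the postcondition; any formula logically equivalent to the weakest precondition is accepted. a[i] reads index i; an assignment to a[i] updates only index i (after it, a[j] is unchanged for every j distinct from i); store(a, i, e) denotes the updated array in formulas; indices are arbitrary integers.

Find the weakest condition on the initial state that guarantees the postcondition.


Working backward. After the program, the postcondition s + b - 8 >= 8 || b + 3 >= 3*s + 2*b + 9 must hold; in canonical form it is b + s >= 16 || b + 3*s <= -6.
Before b := b: b + s >= 16 || b + 3*s <= -6
Before b := a[s + 1]: a[s + 1] + s >= 16 || a[s + 1] + 3*s <= -6
Answer: WP = a[s + 1] + s >= 16 || a[s + 1] + 3*s <= -6


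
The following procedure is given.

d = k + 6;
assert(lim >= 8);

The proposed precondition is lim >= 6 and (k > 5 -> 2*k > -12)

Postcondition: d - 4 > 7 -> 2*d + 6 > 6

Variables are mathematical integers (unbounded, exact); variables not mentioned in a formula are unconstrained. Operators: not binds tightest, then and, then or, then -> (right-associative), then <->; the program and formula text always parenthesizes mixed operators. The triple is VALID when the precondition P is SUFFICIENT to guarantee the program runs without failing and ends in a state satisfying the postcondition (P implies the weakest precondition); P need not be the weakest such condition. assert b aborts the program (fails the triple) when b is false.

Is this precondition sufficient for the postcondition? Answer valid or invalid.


Working backward. After the program, the postcondition d - 4 > 7 -> 2*d + 6 > 6 must hold; in canonical form it is d > 11 -> 2*d > 0.
Before assert lim >= 8: lim >= 8 and (d > 11 -> 2*d > 0)
Before d := k + 6: lim >= 8 and (k > 5 -> 2*k > -12)
The weakest precondition is lim >= 8 and (k > 5 -> 2*k > -12).
Check whether lim >= 6 and (k > 5 -> 2*k > -12) implies it.
Countermodel: at the initial state k = 6, lim = 6, the precondition holds but the weakest precondition fails.
Answer: invalid


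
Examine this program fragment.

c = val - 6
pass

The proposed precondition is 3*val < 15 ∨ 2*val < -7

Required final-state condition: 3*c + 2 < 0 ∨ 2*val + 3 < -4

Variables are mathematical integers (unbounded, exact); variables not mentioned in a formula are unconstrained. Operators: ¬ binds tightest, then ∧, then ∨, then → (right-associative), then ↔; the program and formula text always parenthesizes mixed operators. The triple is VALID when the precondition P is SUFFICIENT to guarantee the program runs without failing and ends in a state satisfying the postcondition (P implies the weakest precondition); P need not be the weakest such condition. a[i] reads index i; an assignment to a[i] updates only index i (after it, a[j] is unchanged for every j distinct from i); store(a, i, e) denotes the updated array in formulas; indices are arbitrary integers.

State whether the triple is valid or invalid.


Working backward. After the program, the postcondition 3*c + 2 < 0 ∨ 2*val + 3 < -4 must hold; in canonical form it is 3*c < -2 ∨ 2*val < -7.
Before skip: 3*c < -2 ∨ 2*val < -7
Before c := val - 6: 3*val < 16 ∨ 2*val < -7
The weakest precondition is 3*val < 16 ∨ 2*val < -7.
Check whether 3*val < 15 ∨ 2*val < -7 implies it.
Every state satisfying the precondition satisfies the weakest precondition: the implication holds.
Answer: valid


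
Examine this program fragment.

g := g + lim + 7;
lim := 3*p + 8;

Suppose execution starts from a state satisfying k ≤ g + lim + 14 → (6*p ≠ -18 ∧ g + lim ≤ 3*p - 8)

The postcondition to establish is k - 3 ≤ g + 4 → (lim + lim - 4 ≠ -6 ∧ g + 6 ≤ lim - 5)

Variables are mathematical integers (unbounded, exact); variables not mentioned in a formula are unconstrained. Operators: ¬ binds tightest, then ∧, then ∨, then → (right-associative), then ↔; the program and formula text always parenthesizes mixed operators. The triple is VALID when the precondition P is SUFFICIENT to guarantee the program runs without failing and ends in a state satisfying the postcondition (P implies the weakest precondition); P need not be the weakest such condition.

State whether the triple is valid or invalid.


Working backward. After the program, the postcondition k - 3 ≤ g + 4 → (lim + lim - 4 ≠ -6 ∧ g + 6 ≤ lim - 5) must hold; in canonical form it is k ≤ g + 7 → (2*lim ≠ -2 ∧ g ≤ lim - 11).
Before lim := 3*p + 8: k ≤ g + 7 → (6*p ≠ -18 ∧ g ≤ 3*p - 3)
Before g := g + lim + 7: k ≤ g + lim + 14 → (6*p ≠ -18 ∧ g + lim ≤ 3*p - 10)
The weakest precondition is k ≤ g + lim + 14 → (6*p ≠ -18 ∧ g + lim ≤ 3*p - 10).
Check whether k ≤ g + lim + 14 → (6*p ≠ -18 ∧ g + lim ≤ 3*p - 8) implies it.
Countermodel: at the initial state g = -8, k = 6, lim = 0, p = 0, the precondition holds but the weakest precondition fails.
Answer: invalid


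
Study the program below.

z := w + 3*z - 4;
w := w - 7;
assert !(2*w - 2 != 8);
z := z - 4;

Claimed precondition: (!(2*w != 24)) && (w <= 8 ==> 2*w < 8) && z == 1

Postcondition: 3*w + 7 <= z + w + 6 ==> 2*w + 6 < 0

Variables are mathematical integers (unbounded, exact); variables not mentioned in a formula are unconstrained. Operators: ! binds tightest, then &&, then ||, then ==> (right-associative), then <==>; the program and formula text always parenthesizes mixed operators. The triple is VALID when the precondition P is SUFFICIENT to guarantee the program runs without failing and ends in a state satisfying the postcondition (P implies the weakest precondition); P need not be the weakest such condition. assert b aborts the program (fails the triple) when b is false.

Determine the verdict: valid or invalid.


Working backward. After the program, the postcondition 3*w + 7 <= z + w + 6 ==> 2*w + 6 < 0 must hold; in canonical form it is 2*w <= z - 1 ==> 2*w < -6.
Before z := z - 4: 2*w <= z - 5 ==> 2*w < -6
Before assert !(2*w - 2 != 8): (!(2*w != 10)) && (2*w <= z - 5 ==> 2*w < -6)
Before w := w - 7: (!(2*w != 24)) && (2*w <= z + 9 ==> 2*w < 8)
Before z := w + 3*z - 4: (!(2*w != 24)) && (w <= 3*z + 5 ==> 2*w < 8)
The weakest precondition is (!(2*w != 24)) && (w <= 3*z + 5 ==> 2*w < 8).
Check whether (!(2*w != 24)) && (w <= 8 ==> 2*w < 8) && z == 1 implies it.
Every state satisfying the precondition satisfies the weakest precondition: the implication holds.
Answer: valid


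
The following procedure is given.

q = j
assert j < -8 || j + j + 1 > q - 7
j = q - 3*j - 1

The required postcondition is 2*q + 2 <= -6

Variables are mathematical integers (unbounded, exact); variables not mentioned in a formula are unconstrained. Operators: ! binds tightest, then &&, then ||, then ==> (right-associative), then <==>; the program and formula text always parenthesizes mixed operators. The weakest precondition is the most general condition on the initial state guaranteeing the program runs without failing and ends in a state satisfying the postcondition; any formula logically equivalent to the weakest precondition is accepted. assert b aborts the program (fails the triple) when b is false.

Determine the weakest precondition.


Working backward. After the program, the postcondition 2*q + 2 <= -6 must hold; in canonical form it is 2*q <= -8.
Before j := q - 3*j - 1: 2*q <= -8
Before assert j < -8 || j + j + 1 > q - 7: (j < -8 || 2*j > q - 8) && 2*q <= -8
Before q := j: (j < -8 || j > -8) && 2*j <= -8
Answer: WP = (j < -8 || j > -8) && 2*j <= -8


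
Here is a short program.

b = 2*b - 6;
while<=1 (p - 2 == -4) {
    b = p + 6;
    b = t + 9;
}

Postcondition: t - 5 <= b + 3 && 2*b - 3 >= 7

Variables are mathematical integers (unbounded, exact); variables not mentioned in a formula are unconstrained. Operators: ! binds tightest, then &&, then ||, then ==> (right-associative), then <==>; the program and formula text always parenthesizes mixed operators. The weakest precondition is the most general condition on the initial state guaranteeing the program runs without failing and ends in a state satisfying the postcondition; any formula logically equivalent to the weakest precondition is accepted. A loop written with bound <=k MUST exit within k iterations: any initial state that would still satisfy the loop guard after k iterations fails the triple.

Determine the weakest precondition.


Working backward. After the program, the postcondition t - 5 <= b + 3 && 2*b - 3 >= 7 must hold; in canonical form it is t <= b + 8 && 2*b >= 10.
Before the loop (bound <=1), unroll the exhaustion recursion (WP_0 = exit-now case; WP_j = one more guarded iteration, up to j = 1):
  WP_0: (!(p == -2)) && t <= b + 8 && 2*b >= 10
  WP_1: (p == -2 ==> ((!(p == -2)) && 2*t >= -8)) && ((!(p == -2)) ==> (t <= b + 8 && 2*b >= 10))
So before the loop: (p == -2 ==> ((!(p == -2)) && 2*t >= -8)) && ((!(p == -2)) ==> (t <= b + 8 && 2*b >= 10))
Before b := 2*b - 6: (p == -2 ==> ((!(p == -2)) && 2*t >= -8)) && ((!(p == -2)) ==> (t <= 2*b + 2 && 4*b >= 22))
Answer: WP = (p == -2 ==> ((!(p == -2)) && 2*t >= -8)) && ((!(p == -2)) ==> (t <= 2*b + 2 && 4*b >= 22))


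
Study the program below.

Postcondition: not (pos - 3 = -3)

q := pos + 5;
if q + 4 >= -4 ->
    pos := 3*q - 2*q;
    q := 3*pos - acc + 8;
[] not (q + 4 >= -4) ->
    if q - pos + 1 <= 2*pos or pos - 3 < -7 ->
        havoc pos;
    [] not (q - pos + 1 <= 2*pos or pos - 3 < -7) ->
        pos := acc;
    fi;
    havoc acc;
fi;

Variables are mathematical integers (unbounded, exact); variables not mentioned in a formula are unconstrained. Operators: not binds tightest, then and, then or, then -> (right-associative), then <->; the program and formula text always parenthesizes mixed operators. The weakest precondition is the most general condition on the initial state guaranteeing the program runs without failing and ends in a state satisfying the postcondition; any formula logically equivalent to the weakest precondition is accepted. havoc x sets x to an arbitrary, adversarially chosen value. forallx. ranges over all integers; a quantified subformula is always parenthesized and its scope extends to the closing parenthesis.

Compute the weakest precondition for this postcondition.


Working backward. After the program, the postcondition not (pos - 3 = -3) must hold; in canonical form it is not (pos = 0).
Then branch requires not (q = 0); else branch requires ((q <= 3*pos - 1 or pos < -4) -> (forall pos_1. (not (pos_1 = 0)))) and ((not (q <= 3*pos - 1 or pos < -4)) -> (not (acc = 0))).
Before the if: (q >= -8 -> (not (q = 0))) and ((not (q >= -8)) -> (((q <= 3*pos - 1 or pos < -4) -> (forall pos_1. (not (pos_1 = 0)))) and ((not (q <= 3*pos - 1 or pos < -4)) -> (not (acc = 0)))))
Before q := pos + 5: (pos >= -13 -> (not (pos = -5))) and ((not (pos >= -13)) -> (((2*pos >= 6 or pos < -4) -> (forall pos_1. (not (pos_1 = 0)))) and ((not (2*pos >= 6 or pos < -4)) -> (not (acc = 0)))))
Answer: WP = (pos >= -13 -> (not (pos = -5))) and ((not (pos >= -13)) -> (((2*pos >= 6 or pos < -4) -> (forall pos_1. (not (pos_1 = 0)))) and ((not (2*pos >= 6 or pos < -4)) -> (not (acc = 0)))))
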